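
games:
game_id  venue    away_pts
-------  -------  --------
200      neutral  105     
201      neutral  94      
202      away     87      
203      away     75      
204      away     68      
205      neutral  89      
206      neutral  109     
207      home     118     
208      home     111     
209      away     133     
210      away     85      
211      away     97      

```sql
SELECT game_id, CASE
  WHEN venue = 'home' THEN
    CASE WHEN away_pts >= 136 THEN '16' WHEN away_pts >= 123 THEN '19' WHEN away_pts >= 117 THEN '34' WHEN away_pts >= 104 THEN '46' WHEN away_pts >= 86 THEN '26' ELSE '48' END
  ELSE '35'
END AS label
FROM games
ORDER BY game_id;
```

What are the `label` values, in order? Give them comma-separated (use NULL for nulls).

game_id=200: venue='neutral' → outer ELSE → 35
game_id=201: venue='neutral' → outer ELSE → 35
game_id=202: venue='away' → outer ELSE → 35
game_id=203: venue='away' → outer ELSE → 35
game_id=204: venue='away' → outer ELSE → 35
game_id=205: venue='neutral' → outer ELSE → 35
game_id=206: venue='neutral' → outer ELSE → 35
game_id=207: venue='home' → inner[away_pts >= 117] → 34
game_id=208: venue='home' → inner[away_pts >= 104] → 46
game_id=209: venue='away' → outer ELSE → 35
game_id=210: venue='away' → outer ELSE → 35
game_id=211: venue='away' → outer ELSE → 35

35, 35, 35, 35, 35, 35, 35, 34, 46, 35, 35, 35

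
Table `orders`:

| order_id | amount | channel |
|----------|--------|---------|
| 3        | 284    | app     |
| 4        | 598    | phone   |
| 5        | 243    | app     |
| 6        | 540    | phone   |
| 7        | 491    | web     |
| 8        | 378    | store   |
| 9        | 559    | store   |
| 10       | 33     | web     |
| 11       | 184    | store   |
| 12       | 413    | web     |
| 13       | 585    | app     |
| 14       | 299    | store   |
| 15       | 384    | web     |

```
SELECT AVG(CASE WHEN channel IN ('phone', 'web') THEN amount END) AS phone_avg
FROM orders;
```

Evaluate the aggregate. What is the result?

409.8333333333

order_id=3: ✗
order_id=4: ✓ → 598
order_id=5: ✗
order_id=6: ✓ → 540
order_id=7: ✓ → 491
order_id=8: ✗
order_id=9: ✗
order_id=10: ✓ → 33
order_id=11: ✗
order_id=12: ✓ → 413
order_id=13: ✗
order_id=14: ✗
order_id=15: ✓ → 384
phone_avg = (598 + 540 + 491 + 33 + 413 + 384) / 6 = 409.8333333333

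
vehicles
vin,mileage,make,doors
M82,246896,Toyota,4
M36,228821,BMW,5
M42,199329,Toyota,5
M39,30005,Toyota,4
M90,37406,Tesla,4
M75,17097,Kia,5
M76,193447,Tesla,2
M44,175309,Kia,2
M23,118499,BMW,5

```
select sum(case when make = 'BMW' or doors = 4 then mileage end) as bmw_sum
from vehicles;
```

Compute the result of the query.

661627

vin=M82: ✓ → 246896
vin=M36: ✓ → 228821
vin=M42: ✗
vin=M39: ✓ → 30005
vin=M90: ✓ → 37406
vin=M75: ✗
vin=M76: ✗
vin=M44: ✗
vin=M23: ✓ → 118499
bmw_sum = 246896 + 228821 + 30005 + 37406 + 118499 = 661627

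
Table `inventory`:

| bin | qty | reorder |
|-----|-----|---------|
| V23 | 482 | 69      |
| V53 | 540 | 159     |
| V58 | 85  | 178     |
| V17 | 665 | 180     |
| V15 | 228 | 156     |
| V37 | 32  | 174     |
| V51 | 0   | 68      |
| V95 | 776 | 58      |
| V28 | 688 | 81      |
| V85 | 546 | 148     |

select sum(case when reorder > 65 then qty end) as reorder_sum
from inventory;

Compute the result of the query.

3266

bin=V23: ✓ → 482
bin=V53: ✓ → 540
bin=V58: ✓ → 85
bin=V17: ✓ → 665
bin=V15: ✓ → 228
bin=V37: ✓ → 32
bin=V51: ✓ → 0
bin=V95: ✗
bin=V28: ✓ → 688
bin=V85: ✓ → 546
reorder_sum = 482 + 540 + 85 + 665 + 228 + 32 + 688 + 546 = 3266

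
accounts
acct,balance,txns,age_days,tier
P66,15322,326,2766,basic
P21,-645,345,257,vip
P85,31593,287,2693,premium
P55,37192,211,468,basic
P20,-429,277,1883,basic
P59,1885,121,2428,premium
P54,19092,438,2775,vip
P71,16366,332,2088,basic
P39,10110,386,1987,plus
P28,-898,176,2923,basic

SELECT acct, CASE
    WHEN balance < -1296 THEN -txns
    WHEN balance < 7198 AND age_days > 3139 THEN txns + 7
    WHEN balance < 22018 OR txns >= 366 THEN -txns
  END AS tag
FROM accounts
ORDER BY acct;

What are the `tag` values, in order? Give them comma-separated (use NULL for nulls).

acct=P20: balance < 22018 OR txns >= 366 → -277
acct=P21: balance < 22018 OR txns >= 366 → -345
acct=P28: balance < 22018 OR txns >= 366 → -176
acct=P39: balance < 22018 OR txns >= 366 → -386
acct=P54: balance < 22018 OR txns >= 366 → -438
acct=P55: (no match → NULL) → NULL
acct=P59: balance < 22018 OR txns >= 366 → -121
acct=P66: balance < 22018 OR txns >= 366 → -326
acct=P71: balance < 22018 OR txns >= 366 → -332
acct=P85: (no match → NULL) → NULL

-277, -345, -176, -386, -438, NULL, -121, -326, -332, NULL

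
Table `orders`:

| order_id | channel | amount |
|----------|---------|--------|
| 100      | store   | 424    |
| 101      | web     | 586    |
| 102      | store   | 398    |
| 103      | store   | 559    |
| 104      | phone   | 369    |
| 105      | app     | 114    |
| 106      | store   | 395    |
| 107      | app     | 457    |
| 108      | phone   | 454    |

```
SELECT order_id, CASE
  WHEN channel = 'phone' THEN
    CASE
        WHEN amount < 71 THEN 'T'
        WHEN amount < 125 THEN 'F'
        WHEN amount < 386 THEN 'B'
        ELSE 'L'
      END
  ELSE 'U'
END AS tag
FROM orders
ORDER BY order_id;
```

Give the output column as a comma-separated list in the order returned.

U, U, U, U, B, U, U, U, L

order_id=100: channel='store' → outer ELSE → U
order_id=101: channel='web' → outer ELSE → U
order_id=102: channel='store' → outer ELSE → U
order_id=103: channel='store' → outer ELSE → U
order_id=104: channel='phone' → inner[amount < 386] → B
order_id=105: channel='app' → outer ELSE → U
order_id=106: channel='store' → outer ELSE → U
order_id=107: channel='app' → outer ELSE → U
order_id=108: channel='phone' → inner[ELSE] → L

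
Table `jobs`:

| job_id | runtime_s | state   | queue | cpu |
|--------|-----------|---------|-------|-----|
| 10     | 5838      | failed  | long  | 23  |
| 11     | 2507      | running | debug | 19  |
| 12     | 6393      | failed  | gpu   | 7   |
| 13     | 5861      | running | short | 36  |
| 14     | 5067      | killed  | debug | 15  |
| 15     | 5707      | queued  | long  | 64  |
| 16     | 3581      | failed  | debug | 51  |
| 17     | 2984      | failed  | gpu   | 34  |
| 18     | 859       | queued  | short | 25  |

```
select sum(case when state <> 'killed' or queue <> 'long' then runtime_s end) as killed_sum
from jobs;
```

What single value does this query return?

38797

job_id=10: ✓ → 5838
job_id=11: ✓ → 2507
job_id=12: ✓ → 6393
job_id=13: ✓ → 5861
job_id=14: ✓ → 5067
job_id=15: ✓ → 5707
job_id=16: ✓ → 3581
job_id=17: ✓ → 2984
job_id=18: ✓ → 859
killed_sum = 5838 + 2507 + 6393 + 5861 + 5067 + 5707 + 3581 + 2984 + 859 = 38797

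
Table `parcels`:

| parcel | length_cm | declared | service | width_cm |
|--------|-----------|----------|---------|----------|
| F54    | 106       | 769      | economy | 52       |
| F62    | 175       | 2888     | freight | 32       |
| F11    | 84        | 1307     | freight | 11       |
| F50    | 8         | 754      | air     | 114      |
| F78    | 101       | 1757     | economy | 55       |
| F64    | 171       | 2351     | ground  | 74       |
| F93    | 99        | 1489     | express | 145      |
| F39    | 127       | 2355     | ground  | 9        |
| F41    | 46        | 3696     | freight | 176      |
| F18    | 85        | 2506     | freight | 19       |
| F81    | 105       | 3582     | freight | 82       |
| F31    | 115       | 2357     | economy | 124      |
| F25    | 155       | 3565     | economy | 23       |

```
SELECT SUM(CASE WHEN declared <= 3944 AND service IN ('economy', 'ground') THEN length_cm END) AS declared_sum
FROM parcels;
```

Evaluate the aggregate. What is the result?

775

parcel=F54: ✓ → 106
parcel=F62: ✗
parcel=F11: ✗
parcel=F50: ✗
parcel=F78: ✓ → 101
parcel=F64: ✓ → 171
parcel=F93: ✗
parcel=F39: ✓ → 127
parcel=F41: ✗
parcel=F18: ✗
parcel=F81: ✗
parcel=F31: ✓ → 115
parcel=F25: ✓ → 155
declared_sum = 106 + 101 + 171 + 127 + 115 + 155 = 775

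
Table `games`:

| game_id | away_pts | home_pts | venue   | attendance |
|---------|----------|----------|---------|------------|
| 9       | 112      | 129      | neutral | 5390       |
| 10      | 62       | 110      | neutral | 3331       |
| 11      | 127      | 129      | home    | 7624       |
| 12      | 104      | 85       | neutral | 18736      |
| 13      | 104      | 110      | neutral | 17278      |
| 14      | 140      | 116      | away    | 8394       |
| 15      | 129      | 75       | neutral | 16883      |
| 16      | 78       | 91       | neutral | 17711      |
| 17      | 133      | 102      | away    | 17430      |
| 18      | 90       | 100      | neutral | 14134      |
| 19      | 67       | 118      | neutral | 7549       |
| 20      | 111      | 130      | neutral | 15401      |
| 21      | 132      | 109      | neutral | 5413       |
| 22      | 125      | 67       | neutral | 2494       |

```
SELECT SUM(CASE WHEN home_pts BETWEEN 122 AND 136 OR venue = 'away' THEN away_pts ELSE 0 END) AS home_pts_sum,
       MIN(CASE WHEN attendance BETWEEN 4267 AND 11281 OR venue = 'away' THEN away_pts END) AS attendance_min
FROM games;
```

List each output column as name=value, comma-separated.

[home_pts_sum: home_pts BETWEEN 122 AND 136 OR venue = 'away']
game_id=9: ✓ → 112
game_id=10: ✗
game_id=11: ✓ → 127
game_id=12: ✗
game_id=13: ✗
game_id=14: ✓ → 140
game_id=15: ✗
game_id=16: ✗
game_id=17: ✓ → 133
game_id=18: ✗
game_id=19: ✗
game_id=20: ✓ → 111
game_id=21: ✗
game_id=22: ✗
home_pts_sum = 112 + 127 + 140 + 133 + 111 = 623
—
[attendance_min: attendance BETWEEN 4267 AND 11281 OR venue = 'away']
game_id=9: ✓ → 112
game_id=10: ✗
game_id=11: ✓ → 127
game_id=12: ✗
game_id=13: ✗
game_id=14: ✓ → 140
game_id=15: ✗
game_id=16: ✗
game_id=17: ✓ → 133
game_id=18: ✗
game_id=19: ✓ → 67
game_id=20: ✗
game_id=21: ✓ → 132
game_id=22: ✗
attendance_min = MIN(112, 127, 140, 133, 67, 132) = 67

home_pts_sum=623, attendance_min=67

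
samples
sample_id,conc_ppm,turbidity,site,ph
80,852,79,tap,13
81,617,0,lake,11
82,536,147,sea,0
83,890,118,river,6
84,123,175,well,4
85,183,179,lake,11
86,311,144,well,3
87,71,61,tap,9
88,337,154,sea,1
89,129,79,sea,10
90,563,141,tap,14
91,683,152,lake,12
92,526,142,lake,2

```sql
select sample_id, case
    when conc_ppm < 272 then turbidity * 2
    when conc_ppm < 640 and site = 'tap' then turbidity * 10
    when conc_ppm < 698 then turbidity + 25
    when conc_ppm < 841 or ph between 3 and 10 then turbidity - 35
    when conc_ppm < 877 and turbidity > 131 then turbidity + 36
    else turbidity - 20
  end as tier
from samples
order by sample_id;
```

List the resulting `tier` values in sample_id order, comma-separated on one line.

59, 25, 172, 83, 350, 358, 169, 122, 179, 158, 1410, 177, 167

sample_id=80: ELSE → 59
sample_id=81: conc_ppm < 698 → 25
sample_id=82: conc_ppm < 698 → 172
sample_id=83: conc_ppm < 841 or ph between 3 and 10 → 83
sample_id=84: conc_ppm < 272 → 350
sample_id=85: conc_ppm < 272 → 358
sample_id=86: conc_ppm < 698 → 169
sample_id=87: conc_ppm < 272 → 122
sample_id=88: conc_ppm < 698 → 179
sample_id=89: conc_ppm < 272 → 158
sample_id=90: conc_ppm < 640 and site = 'tap' → 1410
sample_id=91: conc_ppm < 698 → 177
sample_id=92: conc_ppm < 698 → 167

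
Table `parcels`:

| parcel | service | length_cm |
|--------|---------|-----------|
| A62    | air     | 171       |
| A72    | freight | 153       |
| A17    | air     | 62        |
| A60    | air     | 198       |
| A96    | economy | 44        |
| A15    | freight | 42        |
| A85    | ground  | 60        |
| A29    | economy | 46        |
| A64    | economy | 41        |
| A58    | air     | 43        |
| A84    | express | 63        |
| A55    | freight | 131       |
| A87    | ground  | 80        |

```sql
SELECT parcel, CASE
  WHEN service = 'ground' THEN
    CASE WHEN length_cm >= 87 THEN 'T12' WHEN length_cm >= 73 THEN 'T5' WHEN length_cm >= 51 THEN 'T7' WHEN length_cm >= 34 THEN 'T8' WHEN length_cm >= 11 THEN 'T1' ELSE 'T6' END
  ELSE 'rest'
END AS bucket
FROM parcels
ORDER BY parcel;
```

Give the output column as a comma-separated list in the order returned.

rest, rest, rest, rest, rest, rest, rest, rest, rest, rest, T7, T5, rest

parcel=A15: service='freight' → outer ELSE → rest
parcel=A17: service='air' → outer ELSE → rest
parcel=A29: service='economy' → outer ELSE → rest
parcel=A55: service='freight' → outer ELSE → rest
parcel=A58: service='air' → outer ELSE → rest
parcel=A60: service='air' → outer ELSE → rest
parcel=A62: service='air' → outer ELSE → rest
parcel=A64: service='economy' → outer ELSE → rest
parcel=A72: service='freight' → outer ELSE → rest
parcel=A84: service='express' → outer ELSE → rest
parcel=A85: service='ground' → inner[length_cm >= 51] → T7
parcel=A87: service='ground' → inner[length_cm >= 73] → T5
parcel=A96: service='economy' → outer ELSE → rest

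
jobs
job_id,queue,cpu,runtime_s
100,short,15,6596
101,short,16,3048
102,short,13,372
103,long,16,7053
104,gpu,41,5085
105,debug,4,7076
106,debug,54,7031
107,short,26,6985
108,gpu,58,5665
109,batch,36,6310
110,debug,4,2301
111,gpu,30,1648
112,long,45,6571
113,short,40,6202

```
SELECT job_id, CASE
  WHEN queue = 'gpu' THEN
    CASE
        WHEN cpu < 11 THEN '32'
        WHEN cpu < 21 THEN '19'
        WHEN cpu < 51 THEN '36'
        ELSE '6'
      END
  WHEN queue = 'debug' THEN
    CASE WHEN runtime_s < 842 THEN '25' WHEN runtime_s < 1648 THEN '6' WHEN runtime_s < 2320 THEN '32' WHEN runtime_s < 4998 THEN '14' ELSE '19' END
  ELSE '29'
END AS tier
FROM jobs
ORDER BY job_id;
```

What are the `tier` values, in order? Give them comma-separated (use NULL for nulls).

job_id=100: queue='short' → outer ELSE → 29
job_id=101: queue='short' → outer ELSE → 29
job_id=102: queue='short' → outer ELSE → 29
job_id=103: queue='long' → outer ELSE → 29
job_id=104: queue='gpu' → inner[cpu < 51] → 36
job_id=105: queue='debug' → inner[ELSE] → 19
job_id=106: queue='debug' → inner[ELSE] → 19
job_id=107: queue='short' → outer ELSE → 29
job_id=108: queue='gpu' → inner[ELSE] → 6
job_id=109: queue='batch' → outer ELSE → 29
job_id=110: queue='debug' → inner[runtime_s < 2320] → 32
job_id=111: queue='gpu' → inner[cpu < 51] → 36
job_id=112: queue='long' → outer ELSE → 29
job_id=113: queue='short' → outer ELSE → 29

29, 29, 29, 29, 36, 19, 19, 29, 6, 29, 32, 36, 29, 29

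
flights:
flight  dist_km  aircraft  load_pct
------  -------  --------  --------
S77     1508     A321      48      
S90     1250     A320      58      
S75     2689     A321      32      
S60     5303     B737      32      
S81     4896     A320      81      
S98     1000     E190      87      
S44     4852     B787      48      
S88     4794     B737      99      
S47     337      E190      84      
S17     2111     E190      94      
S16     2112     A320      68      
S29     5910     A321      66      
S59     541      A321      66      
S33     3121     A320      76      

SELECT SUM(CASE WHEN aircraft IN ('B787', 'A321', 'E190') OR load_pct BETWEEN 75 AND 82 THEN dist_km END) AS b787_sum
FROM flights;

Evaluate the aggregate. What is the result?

26965

flight=S77: ✓ → 1508
flight=S90: ✗
flight=S75: ✓ → 2689
flight=S60: ✗
flight=S81: ✓ → 4896
flight=S98: ✓ → 1000
flight=S44: ✓ → 4852
flight=S88: ✗
flight=S47: ✓ → 337
flight=S17: ✓ → 2111
flight=S16: ✗
flight=S29: ✓ → 5910
flight=S59: ✓ → 541
flight=S33: ✓ → 3121
b787_sum = 1508 + 2689 + 4896 + 1000 + 4852 + 337 + 2111 + 5910 + 541 + 3121 = 26965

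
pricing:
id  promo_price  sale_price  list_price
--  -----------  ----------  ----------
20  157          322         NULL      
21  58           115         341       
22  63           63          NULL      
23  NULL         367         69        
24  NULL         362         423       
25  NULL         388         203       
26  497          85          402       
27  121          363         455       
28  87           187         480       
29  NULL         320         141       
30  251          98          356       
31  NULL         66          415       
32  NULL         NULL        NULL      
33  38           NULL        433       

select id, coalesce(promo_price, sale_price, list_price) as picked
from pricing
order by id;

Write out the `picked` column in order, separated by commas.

id=20: promo_price=157 → 157
id=21: promo_price=58 → 58
id=22: promo_price=63 → 63
id=23: promo_price=NULL, sale_price=367 → 367
id=24: promo_price=NULL, sale_price=362 → 362
id=25: promo_price=NULL, sale_price=388 → 388
id=26: promo_price=497 → 497
id=27: promo_price=121 → 121
id=28: promo_price=87 → 87
id=29: promo_price=NULL, sale_price=320 → 320
id=30: promo_price=251 → 251
id=31: promo_price=NULL, sale_price=66 → 66
id=32: promo_price=NULL, sale_price=NULL, list_price=NULL (all NULL) → NULL
id=33: promo_price=38 → 38

157, 58, 63, 367, 362, 388, 497, 121, 87, 320, 251, 66, NULL, 38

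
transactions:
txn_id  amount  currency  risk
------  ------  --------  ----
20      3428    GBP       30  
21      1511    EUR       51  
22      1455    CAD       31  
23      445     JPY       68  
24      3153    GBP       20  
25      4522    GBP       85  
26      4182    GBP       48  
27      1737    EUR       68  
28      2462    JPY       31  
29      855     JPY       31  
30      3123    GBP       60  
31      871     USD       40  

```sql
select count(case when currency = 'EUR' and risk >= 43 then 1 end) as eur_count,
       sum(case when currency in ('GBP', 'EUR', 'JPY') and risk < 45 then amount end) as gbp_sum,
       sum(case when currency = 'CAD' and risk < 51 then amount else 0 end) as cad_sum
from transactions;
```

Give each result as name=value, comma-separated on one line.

[eur_count: currency = 'EUR' and risk >= 43]
txn_id=20: ✗
txn_id=21: ✓ → 1
txn_id=22: ✗
txn_id=23: ✗
txn_id=24: ✗
txn_id=25: ✗
txn_id=26: ✗
txn_id=27: ✓ → 1
txn_id=28: ✗
txn_id=29: ✗
txn_id=30: ✗
txn_id=31: ✗
eur_count = COUNT(1, 1) = 2
—
[gbp_sum: currency in ('GBP', 'EUR', 'JPY') and risk < 45]
txn_id=20: ✓ → 3428
txn_id=21: ✗
txn_id=22: ✗
txn_id=23: ✗
txn_id=24: ✓ → 3153
txn_id=25: ✗
txn_id=26: ✗
txn_id=27: ✗
txn_id=28: ✓ → 2462
txn_id=29: ✓ → 855
txn_id=30: ✗
txn_id=31: ✗
gbp_sum = 3428 + 3153 + 2462 + 855 = 9898
—
[cad_sum: currency = 'CAD' and risk < 51]
txn_id=20: ✗
txn_id=21: ✗
txn_id=22: ✓ → 1455
txn_id=23: ✗
txn_id=24: ✗
txn_id=25: ✗
txn_id=26: ✗
txn_id=27: ✗
txn_id=28: ✗
txn_id=29: ✗
txn_id=30: ✗
txn_id=31: ✗
cad_sum = 1455

eur_count=2, gbp_sum=9898, cad_sum=1455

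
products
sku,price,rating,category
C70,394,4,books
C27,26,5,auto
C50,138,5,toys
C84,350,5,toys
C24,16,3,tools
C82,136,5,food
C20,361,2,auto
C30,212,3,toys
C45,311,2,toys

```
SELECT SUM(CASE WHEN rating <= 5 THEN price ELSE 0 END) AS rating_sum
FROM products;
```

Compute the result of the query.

sku=C70: ✓ → 394
sku=C27: ✓ → 26
sku=C50: ✓ → 138
sku=C84: ✓ → 350
sku=C24: ✓ → 16
sku=C82: ✓ → 136
sku=C20: ✓ → 361
sku=C30: ✓ → 212
sku=C45: ✓ → 311
rating_sum = 394 + 26 + 138 + 350 + 16 + 136 + 361 + 212 + 311 = 1944

1944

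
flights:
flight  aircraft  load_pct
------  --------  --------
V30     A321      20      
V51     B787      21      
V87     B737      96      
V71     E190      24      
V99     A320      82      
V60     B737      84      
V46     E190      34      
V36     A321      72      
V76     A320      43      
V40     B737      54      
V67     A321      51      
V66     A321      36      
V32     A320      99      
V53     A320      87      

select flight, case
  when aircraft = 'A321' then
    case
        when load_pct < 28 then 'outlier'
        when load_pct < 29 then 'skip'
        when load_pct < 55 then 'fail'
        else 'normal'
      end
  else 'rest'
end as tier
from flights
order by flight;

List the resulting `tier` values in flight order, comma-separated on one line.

flight=V30: aircraft='A321' → inner[load_pct < 28] → outlier
flight=V32: aircraft='A320' → outer ELSE → rest
flight=V36: aircraft='A321' → inner[ELSE] → normal
flight=V40: aircraft='B737' → outer ELSE → rest
flight=V46: aircraft='E190' → outer ELSE → rest
flight=V51: aircraft='B787' → outer ELSE → rest
flight=V53: aircraft='A320' → outer ELSE → rest
flight=V60: aircraft='B737' → outer ELSE → rest
flight=V66: aircraft='A321' → inner[load_pct < 55] → fail
flight=V67: aircraft='A321' → inner[load_pct < 55] → fail
flight=V71: aircraft='E190' → outer ELSE → rest
flight=V76: aircraft='A320' → outer ELSE → rest
flight=V87: aircraft='B737' → outer ELSE → rest
flight=V99: aircraft='A320' → outer ELSE → rest

outlier, rest, normal, rest, rest, rest, rest, rest, fail, fail, rest, rest, rest, rest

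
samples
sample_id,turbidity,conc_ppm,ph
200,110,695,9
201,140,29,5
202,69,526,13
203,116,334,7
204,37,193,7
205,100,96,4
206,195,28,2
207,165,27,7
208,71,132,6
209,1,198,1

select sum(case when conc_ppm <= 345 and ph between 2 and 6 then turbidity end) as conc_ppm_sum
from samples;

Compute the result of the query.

sample_id=200: ✗
sample_id=201: ✓ → 140
sample_id=202: ✗
sample_id=203: ✗
sample_id=204: ✗
sample_id=205: ✓ → 100
sample_id=206: ✓ → 195
sample_id=207: ✗
sample_id=208: ✓ → 71
sample_id=209: ✗
conc_ppm_sum = 140 + 100 + 195 + 71 = 506

506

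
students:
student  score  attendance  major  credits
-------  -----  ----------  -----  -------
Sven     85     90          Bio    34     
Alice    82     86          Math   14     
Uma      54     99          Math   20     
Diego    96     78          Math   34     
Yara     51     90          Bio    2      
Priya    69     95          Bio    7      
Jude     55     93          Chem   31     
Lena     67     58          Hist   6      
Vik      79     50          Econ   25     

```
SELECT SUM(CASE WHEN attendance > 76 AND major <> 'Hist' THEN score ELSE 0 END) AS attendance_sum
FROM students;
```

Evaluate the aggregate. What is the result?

492

student=Sven: ✓ → 85
student=Alice: ✓ → 82
student=Uma: ✓ → 54
student=Diego: ✓ → 96
student=Yara: ✓ → 51
student=Priya: ✓ → 69
student=Jude: ✓ → 55
student=Lena: ✗
student=Vik: ✗
attendance_sum = 85 + 82 + 54 + 96 + 51 + 69 + 55 = 492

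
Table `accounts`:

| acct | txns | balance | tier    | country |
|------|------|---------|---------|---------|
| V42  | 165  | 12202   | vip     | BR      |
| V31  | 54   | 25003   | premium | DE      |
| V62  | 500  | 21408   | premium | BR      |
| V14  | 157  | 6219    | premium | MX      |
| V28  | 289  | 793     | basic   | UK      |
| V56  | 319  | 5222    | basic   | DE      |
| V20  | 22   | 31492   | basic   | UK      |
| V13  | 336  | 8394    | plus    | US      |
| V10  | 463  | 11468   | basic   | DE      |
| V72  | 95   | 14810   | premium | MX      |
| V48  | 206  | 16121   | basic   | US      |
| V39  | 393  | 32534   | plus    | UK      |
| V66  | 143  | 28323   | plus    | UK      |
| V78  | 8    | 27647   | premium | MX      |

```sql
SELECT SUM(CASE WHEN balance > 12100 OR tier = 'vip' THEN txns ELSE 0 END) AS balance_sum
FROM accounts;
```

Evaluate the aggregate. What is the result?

1586

acct=V42: ✓ → 165
acct=V31: ✓ → 54
acct=V62: ✓ → 500
acct=V14: ✗
acct=V28: ✗
acct=V56: ✗
acct=V20: ✓ → 22
acct=V13: ✗
acct=V10: ✗
acct=V72: ✓ → 95
acct=V48: ✓ → 206
acct=V39: ✓ → 393
acct=V66: ✓ → 143
acct=V78: ✓ → 8
balance_sum = 165 + 54 + 500 + 22 + 95 + 206 + 393 + 143 + 8 = 1586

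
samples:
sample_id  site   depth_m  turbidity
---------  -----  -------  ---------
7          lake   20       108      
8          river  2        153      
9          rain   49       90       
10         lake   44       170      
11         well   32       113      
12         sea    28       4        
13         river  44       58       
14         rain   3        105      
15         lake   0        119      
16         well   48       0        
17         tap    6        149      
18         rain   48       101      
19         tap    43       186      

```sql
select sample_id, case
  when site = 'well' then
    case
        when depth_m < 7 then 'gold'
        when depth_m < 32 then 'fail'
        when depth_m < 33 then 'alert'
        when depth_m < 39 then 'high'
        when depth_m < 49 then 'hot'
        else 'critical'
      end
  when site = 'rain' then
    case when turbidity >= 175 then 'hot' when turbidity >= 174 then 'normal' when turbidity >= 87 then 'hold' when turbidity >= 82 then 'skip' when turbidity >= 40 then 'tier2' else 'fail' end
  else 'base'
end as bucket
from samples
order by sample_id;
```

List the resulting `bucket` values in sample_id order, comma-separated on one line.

sample_id=7: site='lake' → outer ELSE → base
sample_id=8: site='river' → outer ELSE → base
sample_id=9: site='rain' → inner[turbidity >= 87] → hold
sample_id=10: site='lake' → outer ELSE → base
sample_id=11: site='well' → inner[depth_m < 33] → alert
sample_id=12: site='sea' → outer ELSE → base
sample_id=13: site='river' → outer ELSE → base
sample_id=14: site='rain' → inner[turbidity >= 87] → hold
sample_id=15: site='lake' → outer ELSE → base
sample_id=16: site='well' → inner[depth_m < 49] → hot
sample_id=17: site='tap' → outer ELSE → base
sample_id=18: site='rain' → inner[turbidity >= 87] → hold
sample_id=19: site='tap' → outer ELSE → base

base, base, hold, base, alert, base, base, hold, base, hot, base, hold, base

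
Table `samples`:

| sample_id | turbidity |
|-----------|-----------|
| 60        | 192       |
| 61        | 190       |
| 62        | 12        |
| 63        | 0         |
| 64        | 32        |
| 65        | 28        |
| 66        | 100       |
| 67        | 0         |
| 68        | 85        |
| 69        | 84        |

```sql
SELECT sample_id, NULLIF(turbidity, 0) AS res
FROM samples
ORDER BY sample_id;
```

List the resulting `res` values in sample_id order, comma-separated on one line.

192, 190, 12, NULL, 32, 28, 100, NULL, 85, 84

sample_id=60: turbidity=192 vs 0: differ → 192
sample_id=61: turbidity=190 vs 0: differ → 190
sample_id=62: turbidity=12 vs 0: differ → 12
sample_id=63: turbidity=0 vs 0: equal → NULL
sample_id=64: turbidity=32 vs 0: differ → 32
sample_id=65: turbidity=28 vs 0: differ → 28
sample_id=66: turbidity=100 vs 0: differ → 100
sample_id=67: turbidity=0 vs 0: equal → NULL
sample_id=68: turbidity=85 vs 0: differ → 85
sample_id=69: turbidity=84 vs 0: differ → 84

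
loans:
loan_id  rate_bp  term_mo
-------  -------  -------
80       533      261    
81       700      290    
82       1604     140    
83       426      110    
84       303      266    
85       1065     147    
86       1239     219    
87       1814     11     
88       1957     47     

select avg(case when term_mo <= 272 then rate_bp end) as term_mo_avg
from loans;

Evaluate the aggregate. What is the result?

1117.625

loan_id=80: ✓ → 533
loan_id=81: ✗
loan_id=82: ✓ → 1604
loan_id=83: ✓ → 426
loan_id=84: ✓ → 303
loan_id=85: ✓ → 1065
loan_id=86: ✓ → 1239
loan_id=87: ✓ → 1814
loan_id=88: ✓ → 1957
term_mo_avg = (533 + 1604 + 426 + 303 + 1065 + 1239 + 1814 + 1957) / 8 = 1117.625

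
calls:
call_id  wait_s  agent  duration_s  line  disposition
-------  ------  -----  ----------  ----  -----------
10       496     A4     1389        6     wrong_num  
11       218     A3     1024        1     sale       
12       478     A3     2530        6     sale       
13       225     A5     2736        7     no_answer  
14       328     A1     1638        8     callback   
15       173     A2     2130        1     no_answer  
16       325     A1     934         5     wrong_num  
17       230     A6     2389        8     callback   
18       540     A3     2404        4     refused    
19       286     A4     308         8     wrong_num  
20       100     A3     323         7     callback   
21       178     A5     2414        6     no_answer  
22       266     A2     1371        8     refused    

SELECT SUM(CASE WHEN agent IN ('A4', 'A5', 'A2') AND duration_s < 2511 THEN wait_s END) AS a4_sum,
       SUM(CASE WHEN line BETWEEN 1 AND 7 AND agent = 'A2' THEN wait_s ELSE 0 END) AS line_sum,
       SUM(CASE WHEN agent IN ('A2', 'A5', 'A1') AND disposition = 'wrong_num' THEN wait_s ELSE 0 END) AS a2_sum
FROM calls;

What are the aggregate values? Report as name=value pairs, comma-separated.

a4_sum=1399, line_sum=173, a2_sum=325

[a4_sum: agent IN ('A4', 'A5', 'A2') AND duration_s < 2511]
call_id=10: ✓ → 496
call_id=11: ✗
call_id=12: ✗
call_id=13: ✗
call_id=14: ✗
call_id=15: ✓ → 173
call_id=16: ✗
call_id=17: ✗
call_id=18: ✗
call_id=19: ✓ → 286
call_id=20: ✗
call_id=21: ✓ → 178
call_id=22: ✓ → 266
a4_sum = 496 + 173 + 286 + 178 + 266 = 1399
—
[line_sum: line BETWEEN 1 AND 7 AND agent = 'A2']
call_id=10: ✗
call_id=11: ✗
call_id=12: ✗
call_id=13: ✗
call_id=14: ✗
call_id=15: ✓ → 173
call_id=16: ✗
call_id=17: ✗
call_id=18: ✗
call_id=19: ✗
call_id=20: ✗
call_id=21: ✗
call_id=22: ✗
line_sum = 173
—
[a2_sum: agent IN ('A2', 'A5', 'A1') AND disposition = 'wrong_num']
call_id=10: ✗
call_id=11: ✗
call_id=12: ✗
call_id=13: ✗
call_id=14: ✗
call_id=15: ✗
call_id=16: ✓ → 325
call_id=17: ✗
call_id=18: ✗
call_id=19: ✗
call_id=20: ✗
call_id=21: ✗
call_id=22: ✗
a2_sum = 325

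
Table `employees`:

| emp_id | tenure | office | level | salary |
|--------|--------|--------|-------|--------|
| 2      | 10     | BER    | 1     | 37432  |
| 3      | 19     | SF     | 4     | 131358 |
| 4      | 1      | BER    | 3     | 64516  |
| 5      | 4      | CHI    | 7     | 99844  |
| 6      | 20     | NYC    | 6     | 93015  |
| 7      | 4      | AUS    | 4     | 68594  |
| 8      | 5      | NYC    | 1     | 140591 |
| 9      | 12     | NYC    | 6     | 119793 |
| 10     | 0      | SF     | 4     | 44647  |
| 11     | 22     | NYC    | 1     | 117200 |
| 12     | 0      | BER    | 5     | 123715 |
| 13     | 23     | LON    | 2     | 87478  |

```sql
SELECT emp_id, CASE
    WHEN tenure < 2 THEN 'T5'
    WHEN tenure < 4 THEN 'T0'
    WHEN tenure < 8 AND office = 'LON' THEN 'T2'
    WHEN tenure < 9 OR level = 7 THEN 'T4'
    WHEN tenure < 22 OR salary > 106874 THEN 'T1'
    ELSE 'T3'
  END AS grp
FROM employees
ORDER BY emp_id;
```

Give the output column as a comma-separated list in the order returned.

T1, T1, T5, T4, T1, T4, T4, T1, T5, T1, T5, T3

emp_id=2: tenure < 22 OR salary > 106874 → T1
emp_id=3: tenure < 22 OR salary > 106874 → T1
emp_id=4: tenure < 2 → T5
emp_id=5: tenure < 9 OR level = 7 → T4
emp_id=6: tenure < 22 OR salary > 106874 → T1
emp_id=7: tenure < 9 OR level = 7 → T4
emp_id=8: tenure < 9 OR level = 7 → T4
emp_id=9: tenure < 22 OR salary > 106874 → T1
emp_id=10: tenure < 2 → T5
emp_id=11: tenure < 22 OR salary > 106874 → T1
emp_id=12: tenure < 2 → T5
emp_id=13: ELSE → T3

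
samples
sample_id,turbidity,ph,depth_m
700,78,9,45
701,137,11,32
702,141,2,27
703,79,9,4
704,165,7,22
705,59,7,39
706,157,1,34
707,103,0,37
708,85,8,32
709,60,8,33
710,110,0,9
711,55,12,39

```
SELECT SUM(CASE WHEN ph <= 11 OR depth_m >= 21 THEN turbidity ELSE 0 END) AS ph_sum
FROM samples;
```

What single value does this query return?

1229

sample_id=700: ✓ → 78
sample_id=701: ✓ → 137
sample_id=702: ✓ → 141
sample_id=703: ✓ → 79
sample_id=704: ✓ → 165
sample_id=705: ✓ → 59
sample_id=706: ✓ → 157
sample_id=707: ✓ → 103
sample_id=708: ✓ → 85
sample_id=709: ✓ → 60
sample_id=710: ✓ → 110
sample_id=711: ✓ → 55
ph_sum = 78 + 137 + 141 + 79 + 165 + 59 + 157 + 103 + 85 + 60 + 110 + 55 = 1229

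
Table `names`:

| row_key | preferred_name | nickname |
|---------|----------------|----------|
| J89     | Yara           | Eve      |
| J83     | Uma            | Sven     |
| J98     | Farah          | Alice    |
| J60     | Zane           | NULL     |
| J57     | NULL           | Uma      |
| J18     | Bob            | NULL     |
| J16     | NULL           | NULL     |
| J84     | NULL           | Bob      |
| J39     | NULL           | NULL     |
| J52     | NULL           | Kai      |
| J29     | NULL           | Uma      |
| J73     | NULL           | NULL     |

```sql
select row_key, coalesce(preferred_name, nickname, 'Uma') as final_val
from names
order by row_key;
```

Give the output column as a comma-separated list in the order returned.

row_key=J16: preferred_name=NULL, nickname=NULL, → literal Uma → Uma
row_key=J18: preferred_name=Bob → Bob
row_key=J29: preferred_name=NULL, nickname=Uma → Uma
row_key=J39: preferred_name=NULL, nickname=NULL, → literal Uma → Uma
row_key=J52: preferred_name=NULL, nickname=Kai → Kai
row_key=J57: preferred_name=NULL, nickname=Uma → Uma
row_key=J60: preferred_name=Zane → Zane
row_key=J73: preferred_name=NULL, nickname=NULL, → literal Uma → Uma
row_key=J83: preferred_name=Uma → Uma
row_key=J84: preferred_name=NULL, nickname=Bob → Bob
row_key=J89: preferred_name=Yara → Yara
row_key=J98: preferred_name=Farah → Farah

Uma, Bob, Uma, Uma, Kai, Uma, Zane, Uma, Uma, Bob, Yara, Farah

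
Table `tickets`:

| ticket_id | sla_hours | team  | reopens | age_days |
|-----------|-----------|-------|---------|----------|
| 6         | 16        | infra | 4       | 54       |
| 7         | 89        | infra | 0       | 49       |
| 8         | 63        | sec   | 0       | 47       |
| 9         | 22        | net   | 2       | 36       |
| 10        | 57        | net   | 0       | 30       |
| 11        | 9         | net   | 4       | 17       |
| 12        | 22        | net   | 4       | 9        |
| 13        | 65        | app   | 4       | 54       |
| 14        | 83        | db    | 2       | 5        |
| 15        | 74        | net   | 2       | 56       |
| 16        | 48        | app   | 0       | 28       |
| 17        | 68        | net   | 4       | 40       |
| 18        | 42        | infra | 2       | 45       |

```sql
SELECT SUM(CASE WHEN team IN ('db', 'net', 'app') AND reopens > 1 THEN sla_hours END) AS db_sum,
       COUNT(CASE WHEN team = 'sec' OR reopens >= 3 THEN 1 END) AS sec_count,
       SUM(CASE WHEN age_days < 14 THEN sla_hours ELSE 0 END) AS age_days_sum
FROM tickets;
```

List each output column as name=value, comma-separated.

db_sum=343, sec_count=6, age_days_sum=105

[db_sum: team IN ('db', 'net', 'app') AND reopens > 1]
ticket_id=6: ✗
ticket_id=7: ✗
ticket_id=8: ✗
ticket_id=9: ✓ → 22
ticket_id=10: ✗
ticket_id=11: ✓ → 9
ticket_id=12: ✓ → 22
ticket_id=13: ✓ → 65
ticket_id=14: ✓ → 83
ticket_id=15: ✓ → 74
ticket_id=16: ✗
ticket_id=17: ✓ → 68
ticket_id=18: ✗
db_sum = 22 + 9 + 22 + 65 + 83 + 74 + 68 = 343
—
[sec_count: team = 'sec' OR reopens >= 3]
ticket_id=6: ✓ → 1
ticket_id=7: ✗
ticket_id=8: ✓ → 1
ticket_id=9: ✗
ticket_id=10: ✗
ticket_id=11: ✓ → 1
ticket_id=12: ✓ → 1
ticket_id=13: ✓ → 1
ticket_id=14: ✗
ticket_id=15: ✗
ticket_id=16: ✗
ticket_id=17: ✓ → 1
ticket_id=18: ✗
sec_count = COUNT(1, 1, 1, 1, 1, 1) = 6
—
[age_days_sum: age_days < 14]
ticket_id=6: ✗
ticket_id=7: ✗
ticket_id=8: ✗
ticket_id=9: ✗
ticket_id=10: ✗
ticket_id=11: ✗
ticket_id=12: ✓ → 22
ticket_id=13: ✗
ticket_id=14: ✓ → 83
ticket_id=15: ✗
ticket_id=16: ✗
ticket_id=17: ✗
ticket_id=18: ✗
age_days_sum = 22 + 83 = 105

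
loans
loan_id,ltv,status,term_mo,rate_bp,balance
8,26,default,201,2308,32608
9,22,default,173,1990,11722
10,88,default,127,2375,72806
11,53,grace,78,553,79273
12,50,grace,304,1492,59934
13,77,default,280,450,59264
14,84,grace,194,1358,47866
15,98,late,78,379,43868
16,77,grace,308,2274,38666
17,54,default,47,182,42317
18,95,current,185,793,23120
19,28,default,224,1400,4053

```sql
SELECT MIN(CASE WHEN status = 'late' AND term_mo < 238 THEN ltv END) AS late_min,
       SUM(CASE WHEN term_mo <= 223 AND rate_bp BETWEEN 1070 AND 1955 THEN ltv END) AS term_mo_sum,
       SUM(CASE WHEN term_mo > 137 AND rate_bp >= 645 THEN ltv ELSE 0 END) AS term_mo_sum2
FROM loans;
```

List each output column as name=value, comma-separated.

[late_min: status = 'late' AND term_mo < 238]
loan_id=8: ✗
loan_id=9: ✗
loan_id=10: ✗
loan_id=11: ✗
loan_id=12: ✗
loan_id=13: ✗
loan_id=14: ✗
loan_id=15: ✓ → 98
loan_id=16: ✗
loan_id=17: ✗
loan_id=18: ✗
loan_id=19: ✗
late_min = MIN(98) = 98
—
[term_mo_sum: term_mo <= 223 AND rate_bp BETWEEN 1070 AND 1955]
loan_id=8: ✗
loan_id=9: ✗
loan_id=10: ✗
loan_id=11: ✗
loan_id=12: ✗
loan_id=13: ✗
loan_id=14: ✓ → 84
loan_id=15: ✗
loan_id=16: ✗
loan_id=17: ✗
loan_id=18: ✗
loan_id=19: ✗
term_mo_sum = 84
—
[term_mo_sum2: term_mo > 137 AND rate_bp >= 645]
loan_id=8: ✓ → 26
loan_id=9: ✓ → 22
loan_id=10: ✗
loan_id=11: ✗
loan_id=12: ✓ → 50
loan_id=13: ✗
loan_id=14: ✓ → 84
loan_id=15: ✗
loan_id=16: ✓ → 77
loan_id=17: ✗
loan_id=18: ✓ → 95
loan_id=19: ✓ → 28
term_mo_sum2 = 26 + 22 + 50 + 84 + 77 + 95 + 28 = 382

late_min=98, term_mo_sum=84, term_mo_sum2=382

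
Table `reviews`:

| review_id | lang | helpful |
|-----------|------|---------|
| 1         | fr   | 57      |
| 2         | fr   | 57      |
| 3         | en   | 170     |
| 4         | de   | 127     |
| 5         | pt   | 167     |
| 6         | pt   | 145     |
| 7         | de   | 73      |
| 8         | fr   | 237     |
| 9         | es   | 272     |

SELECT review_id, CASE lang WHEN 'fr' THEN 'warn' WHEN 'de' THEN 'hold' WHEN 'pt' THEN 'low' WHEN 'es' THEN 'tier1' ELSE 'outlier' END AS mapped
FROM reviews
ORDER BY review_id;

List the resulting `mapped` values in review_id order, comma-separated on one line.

review_id=1: lang='fr' → warn
review_id=2: lang='fr' → warn
review_id=3: ELSE → outlier
review_id=4: lang='de' → hold
review_id=5: lang='pt' → low
review_id=6: lang='pt' → low
review_id=7: lang='de' → hold
review_id=8: lang='fr' → warn
review_id=9: lang='es' → tier1

warn, warn, outlier, hold, low, low, hold, warn, tier1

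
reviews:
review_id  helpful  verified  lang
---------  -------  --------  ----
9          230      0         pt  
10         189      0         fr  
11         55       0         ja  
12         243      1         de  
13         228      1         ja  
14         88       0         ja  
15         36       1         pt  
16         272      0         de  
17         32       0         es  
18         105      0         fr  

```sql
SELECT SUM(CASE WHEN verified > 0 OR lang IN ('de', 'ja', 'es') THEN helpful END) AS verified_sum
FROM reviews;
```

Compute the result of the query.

954

review_id=9: ✗
review_id=10: ✗
review_id=11: ✓ → 55
review_id=12: ✓ → 243
review_id=13: ✓ → 228
review_id=14: ✓ → 88
review_id=15: ✓ → 36
review_id=16: ✓ → 272
review_id=17: ✓ → 32
review_id=18: ✗
verified_sum = 55 + 243 + 228 + 88 + 36 + 272 + 32 = 954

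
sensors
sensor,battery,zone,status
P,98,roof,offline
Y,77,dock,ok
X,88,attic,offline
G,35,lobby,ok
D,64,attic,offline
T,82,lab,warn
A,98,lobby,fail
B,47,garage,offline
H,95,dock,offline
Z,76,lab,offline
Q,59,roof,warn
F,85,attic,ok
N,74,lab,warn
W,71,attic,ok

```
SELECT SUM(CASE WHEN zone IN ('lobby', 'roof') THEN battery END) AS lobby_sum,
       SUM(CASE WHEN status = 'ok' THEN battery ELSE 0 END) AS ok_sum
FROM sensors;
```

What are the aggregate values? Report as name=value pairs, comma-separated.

lobby_sum=290, ok_sum=268

[lobby_sum: zone IN ('lobby', 'roof')]
sensor=P: ✓ → 98
sensor=Y: ✗
sensor=X: ✗
sensor=G: ✓ → 35
sensor=D: ✗
sensor=T: ✗
sensor=A: ✓ → 98
sensor=B: ✗
sensor=H: ✗
sensor=Z: ✗
sensor=Q: ✓ → 59
sensor=F: ✗
sensor=N: ✗
sensor=W: ✗
lobby_sum = 98 + 35 + 98 + 59 = 290
—
[ok_sum: status = 'ok']
sensor=P: ✗
sensor=Y: ✓ → 77
sensor=X: ✗
sensor=G: ✓ → 35
sensor=D: ✗
sensor=T: ✗
sensor=A: ✗
sensor=B: ✗
sensor=H: ✗
sensor=Z: ✗
sensor=Q: ✗
sensor=F: ✓ → 85
sensor=N: ✗
sensor=W: ✓ → 71
ok_sum = 77 + 35 + 85 + 71 = 268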